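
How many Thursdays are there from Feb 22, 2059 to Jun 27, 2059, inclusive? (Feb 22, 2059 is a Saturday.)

Feb 22, 2059 is a Saturday; the first Thursday on or after it is Feb 27, 2059 (5 days later).
From Feb 27, 2059 to Jun 27, 2059: 1 + 31 + 30 + 31 + 27 = 120 days (rest of Feb, Mar, Apr, May, Jun).
120 ÷ 7 = 17 full weeks with remainder 1, so 17 more Thursdays after the first → 18.

18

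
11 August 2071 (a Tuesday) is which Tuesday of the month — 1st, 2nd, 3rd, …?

Day 11 falls in week ⌈11/7⌉ of the month.
Days 1–7 hold the 1st Tuesday, 8–14 the 2nd, 15–21 the 3rd, 22–28 the 4th, 29–31 the 5th.
11 is in the range for the 2nd.

2nd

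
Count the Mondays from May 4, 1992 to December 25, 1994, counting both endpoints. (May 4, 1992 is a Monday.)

May 4, 1992 is a Monday; the first Monday on or after it is May 4, 1992.
From May 4, 1992 to December 25, 1994: 241 + 365 + 359 = 965 days (rest of 1992, 1993, to December 25, 1994 in 1994).
965 ÷ 7 = 137 full weeks with remainder 6, so 137 more Mondays after the first → 138.

138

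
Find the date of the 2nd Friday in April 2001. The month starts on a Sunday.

April 2001 begins on a Sunday, so the first Friday is April 6 (5 days later).
The 2nd Friday is 1 weeks later: 6 + 7 = 13.

2001-04-13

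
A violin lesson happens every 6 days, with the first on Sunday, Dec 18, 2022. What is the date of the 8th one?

The 8th occurrence is 7 intervals after the first: 7 × 6 = 42 days after Dec 18, 2022.
Dec has 31 days — 13 days to the end of Dec leaves 29.
29 days into Jan → Jan 29, 2023.

Jan 29, 2023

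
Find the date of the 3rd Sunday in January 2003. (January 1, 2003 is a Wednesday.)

19 January 2003

January 2003 begins on a Wednesday, so the first Sunday is January 5 (4 days later).
The 3rd Sunday is 2 weeks later: 5 + 14 = 19.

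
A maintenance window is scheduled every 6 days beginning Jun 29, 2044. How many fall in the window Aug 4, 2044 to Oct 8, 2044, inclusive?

11

Occurrences land 6·i days after Jun 29, 2044 for i = 0, 1, 2, …
Aug 4, 2044 is 36 days after the start; 36 ÷ 6 = 6 remainder 0. First occurrence in the window: #7 on Aug 4, 2044 (6×6 = 36 days in).
Oct 8, 2044 is 101 days after the start; 101 ÷ 6 = 16 remainder 5. Last occurrence in the window: #17 on Oct 3, 2044.
Occurrences #7 through #17: 11 in total.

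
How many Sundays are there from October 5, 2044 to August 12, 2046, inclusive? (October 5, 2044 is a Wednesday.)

97

October 5, 2044 is a Wednesday; the first Sunday on or after it is October 9, 2044 (4 days later).
From October 9, 2044 to August 12, 2046: 83 + 365 + 224 = 672 days (rest of 2044, 2045, to August 12, 2046 in 2046).
672 ÷ 7 = 96 full weeks with remainder 0, so 96 more Sundays after the first → 97.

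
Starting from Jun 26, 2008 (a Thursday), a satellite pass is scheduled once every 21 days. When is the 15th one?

Apr 16, 2009

The 15th occurrence is 14 intervals after the first: 14 × 21 = 294 days after Jun 26, 2008.
Jun has 30 days — 4 days to the end of Jun leaves 290.
Jul has 31 days (259 left).
Aug has 31 days (228 left).
Sep has 30 days (198 left).
Oct has 31 days (167 left).
Nov has 30 days (137 left).
Dec has 31 days (106 left).
Jan has 31 days (75 left).
Feb has 28 days (47 left).
Mar has 31 days (16 left).
16 days into Apr → Apr 16, 2009.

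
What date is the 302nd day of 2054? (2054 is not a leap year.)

January has 31 days (302 − 31 = 271 remain).
February has 28 days (271 − 28 = 243 remain).
March has 31 days (243 − 31 = 212 remain).
April has 30 days (212 − 30 = 182 remain).
May has 31 days (182 − 31 = 151 remain).
June has 30 days (151 − 30 = 121 remain).
July has 31 days (121 − 31 = 90 remain).
August has 31 days (90 − 31 = 59 remain).
September has 30 days (59 − 30 = 29 remain).
29 into October → October 29.

2054-10-29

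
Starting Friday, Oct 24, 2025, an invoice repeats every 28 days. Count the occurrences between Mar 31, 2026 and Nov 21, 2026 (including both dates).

9

Occurrences land 28·i days after Oct 24, 2025 for i = 0, 1, 2, …
Mar 31, 2026 is 158 days after the start; 158 ÷ 28 = 5 remainder 18; since the remainder is 18, round up to i = 6. First occurrence in the window: #7 on Apr 10, 2026 (6×28 = 168 days in).
Nov 21, 2026 is 393 days after the start; 393 ÷ 28 = 14 remainder 1. Last occurrence in the window: #15 on Nov 20, 2026.
Occurrences #7 through #15: 9 in total.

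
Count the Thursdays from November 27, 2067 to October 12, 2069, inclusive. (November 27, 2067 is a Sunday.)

98

November 27, 2067 is a Sunday; the first Thursday on or after it is December 1, 2067 (4 days later).
From December 1, 2067 to October 12, 2069: 30 + 366 + 285 = 681 days (rest of 2067, 2068, to October 12, 2069 in 2069).
681 ÷ 7 = 97 full weeks with remainder 2, so 97 more Thursdays after the first → 98.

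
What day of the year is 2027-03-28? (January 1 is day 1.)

Days in months before March: 31 + 28 = 59.
Plus 28 days into March → day 87.

87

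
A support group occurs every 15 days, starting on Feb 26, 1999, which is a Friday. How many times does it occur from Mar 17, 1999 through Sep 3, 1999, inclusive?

11

Occurrences land 15·i days after Feb 26, 1999 for i = 0, 1, 2, …
Mar 17, 1999 is 19 days after the start; 19 ÷ 15 = 1 remainder 4; since the remainder is 4, round up to i = 2. First occurrence in the window: #3 on Mar 28, 1999 (2×15 = 30 days in).
Sep 3, 1999 is 189 days after the start; 189 ÷ 15 = 12 remainder 9. Last occurrence in the window: #13 on Aug 25, 1999.
Occurrences #3 through #13: 11 in total.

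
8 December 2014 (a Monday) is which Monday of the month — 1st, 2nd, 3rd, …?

Day 8 falls in week ⌈8/7⌉ of the month.
Days 1–7 hold the 1st Monday, 8–14 the 2nd, 15–21 the 3rd, 22–28 the 4th, 29–31 the 5th.
8 is in the range for the 2nd.

2nd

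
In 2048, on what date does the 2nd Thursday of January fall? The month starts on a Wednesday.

January 2048 begins on a Wednesday, so the first Thursday is January 2 (1 day later).
The 2nd Thursday is 1 weeks later: 2 + 7 = 9.

January 9, 2048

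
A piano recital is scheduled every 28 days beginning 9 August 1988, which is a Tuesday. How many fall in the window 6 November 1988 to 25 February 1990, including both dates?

17

Occurrences land 28·i days after 9 August 1988 for i = 0, 1, 2, …
6 November 1988 is 89 days after the start; 89 ÷ 28 = 3 remainder 5; since the remainder is 5, round up to i = 4. First occurrence in the window: #5 on 29 November 1988 (4×28 = 112 days in).
25 February 1990 is 565 days after the start; 565 ÷ 28 = 20 remainder 5. Last occurrence in the window: #21 on 20 February 1990.
Occurrences #5 through #21: 17 in total.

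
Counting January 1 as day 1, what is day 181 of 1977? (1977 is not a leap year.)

1977-06-30

January has 31 days (181 − 31 = 150 remain).
February has 28 days (150 − 28 = 122 remain).
March has 31 days (122 − 31 = 91 remain).
April has 30 days (91 − 30 = 61 remain).
May has 31 days (61 − 31 = 30 remain).
30 into June → June 30.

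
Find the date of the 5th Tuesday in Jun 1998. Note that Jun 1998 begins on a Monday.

Jun 1998 begins on a Monday, so the first Tuesday is Jun 2 (1 day later).
The 5th Tuesday is 4 weeks later: 2 + 28 = 30.

Jun 30, 1998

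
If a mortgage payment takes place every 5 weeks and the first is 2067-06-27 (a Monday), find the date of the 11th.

The 11th occurrence is 10 intervals after the first: 10 × 35 = 350 days after 2067-06-27.
June has 30 days — 3 days to the end of June leaves 347.
July has 31 days (316 left).
August has 31 days (285 left).
September has 30 days (255 left).
October has 31 days (224 left).
November has 30 days (194 left).
December has 31 days (163 left).
January has 31 days (132 left).
February has 29 days (103 left).
March has 31 days (72 left).
April has 30 days (42 left).
May has 31 days (11 left).
11 days into June → 2068-06-11.

2068-06-11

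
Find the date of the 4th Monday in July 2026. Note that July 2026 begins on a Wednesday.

27 July 2026

July 2026 begins on a Wednesday, so the first Monday is July 6 (5 days later).
The 4th Monday is 3 weeks later: 6 + 21 = 27.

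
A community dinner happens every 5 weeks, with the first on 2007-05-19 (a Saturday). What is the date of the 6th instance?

The 6th occurrence is 5 intervals after the first: 5 × 35 = 175 days after 2007-05-19.
May has 31 days — 12 days to the end of May leaves 163.
June has 30 days (133 left).
July has 31 days (102 left).
August has 31 days (71 left).
September has 30 days (41 left).
October has 31 days (10 left).
10 days into November → 2007-11-10.

2007-11-10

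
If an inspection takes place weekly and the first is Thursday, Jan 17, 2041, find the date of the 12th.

Apr 4, 2041

The 12th occurrence is 11 intervals after the first: 11 × 7 = 77 days after Jan 17, 2041.
Jan has 31 days — 14 days to the end of Jan leaves 63.
Feb has 28 days (35 left).
Mar has 31 days (4 left).
4 days into Apr → Apr 4, 2041.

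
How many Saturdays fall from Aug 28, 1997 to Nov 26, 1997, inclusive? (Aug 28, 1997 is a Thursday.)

Aug 28, 1997 is a Thursday; the first Saturday on or after it is Aug 30, 1997 (2 days later).
From Aug 30, 1997 to Nov 26, 1997: 1 + 30 + 31 + 26 = 88 days (rest of Aug, Sep, Oct, Nov).
88 ÷ 7 = 12 full weeks with remainder 4, so 12 more Saturdays after the first → 13.

13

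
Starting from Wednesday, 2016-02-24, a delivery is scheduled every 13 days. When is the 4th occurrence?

2016-04-03

The 4th occurrence is 3 intervals after the first: 3 × 13 = 39 days after 2016-02-24.
February has 29 days — 5 days to the end of February leaves 34.
March has 31 days (3 left).
3 days into April → 2016-04-03.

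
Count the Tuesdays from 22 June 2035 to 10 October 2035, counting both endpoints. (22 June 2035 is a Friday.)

22 June 2035 is a Friday; the first Tuesday on or after it is 26 June 2035 (4 days later).
From 26 June 2035 to 10 October 2035: 4 + 31 + 31 + 30 + 10 = 106 days (rest of June, July, August, September, October).
106 ÷ 7 = 15 full weeks with remainder 1, so 15 more Tuesdays after the first → 16.

16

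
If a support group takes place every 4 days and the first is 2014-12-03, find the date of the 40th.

The 40th occurrence is 39 intervals after the first: 39 × 4 = 156 days after 2014-12-03.
December has 31 days — 28 days to the end of December leaves 128.
January has 31 days (97 left).
February has 28 days (69 left).
March has 31 days (38 left).
April has 30 days (8 left).
8 days into May → 2015-05-08.

2015-05-08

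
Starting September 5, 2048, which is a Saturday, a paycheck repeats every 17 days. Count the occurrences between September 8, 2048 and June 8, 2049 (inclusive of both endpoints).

16

Occurrences land 17·i days after September 5, 2048 for i = 0, 1, 2, …
September 8, 2048 is 3 days after the start; 3 ÷ 17 = 0 remainder 3; since the remainder is 3, round up to i = 1. First occurrence in the window: #2 on September 22, 2048 (1×17 = 17 days in).
June 8, 2049 is 276 days after the start; 276 ÷ 17 = 16 remainder 4. Last occurrence in the window: #17 on June 4, 2049.
Occurrences #2 through #17: 16 in total.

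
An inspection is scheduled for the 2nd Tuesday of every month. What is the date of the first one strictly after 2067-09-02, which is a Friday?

September 2067 starts on a Thursday; its first Tuesday is the 6th, so the 2nd Tuesday is the 13th — 2067-09-13.
2067-09-13 is after 2067-09-02, so that is the next one.

2067-09-13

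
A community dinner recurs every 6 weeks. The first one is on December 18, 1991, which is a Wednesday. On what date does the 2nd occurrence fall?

January 29, 1992

The 2nd occurrence is 1 interval after the first: 1 × 42 = 42 days after December 18, 1991.
December has 31 days — 13 days to the end of December leaves 29.
29 days into January → January 29, 1992.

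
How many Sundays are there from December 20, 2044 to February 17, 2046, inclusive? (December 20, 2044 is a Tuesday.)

60

December 20, 2044 is a Tuesday; the first Sunday on or after it is December 25, 2044 (5 days later).
From December 25, 2044 to February 17, 2046: 6 + 365 + 48 = 419 days (rest of 2044, 2045, to February 17, 2046 in 2046).
419 ÷ 7 = 59 full weeks with remainder 6, so 59 more Sundays after the first → 60.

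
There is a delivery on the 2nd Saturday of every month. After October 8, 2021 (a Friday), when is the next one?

October 9, 2021

October 2021 starts on a Friday; its first Saturday is the 2nd, so the 2nd Saturday is the 9th — October 9, 2021.
October 9, 2021 is after October 8, 2021, so that is the next one.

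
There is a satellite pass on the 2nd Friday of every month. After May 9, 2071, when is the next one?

Jun 12, 2071

May 2071 starts on a Friday; its first Friday is the 1st, so the 2nd Friday is the 8th — May 8, 2071.
That is not after May 9, 2071, so look at Jun 2071.
Jun 2071 starts on a Monday; its first Friday is the 5th, so the 2nd Friday is the 12th — Jun 12, 2071.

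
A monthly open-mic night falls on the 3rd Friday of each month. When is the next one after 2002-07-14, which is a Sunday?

July 2002 starts on a Monday; its first Friday is the 5th, so the 3rd Friday is the 19th — 2002-07-19.
2002-07-19 is after 2002-07-14, so that is the next one.

2002-07-19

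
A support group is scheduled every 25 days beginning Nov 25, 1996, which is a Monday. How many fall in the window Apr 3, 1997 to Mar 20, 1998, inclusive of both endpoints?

14

Occurrences land 25·i days after Nov 25, 1996 for i = 0, 1, 2, …
Apr 3, 1997 is 129 days after the start; 129 ÷ 25 = 5 remainder 4; since the remainder is 4, round up to i = 6. First occurrence in the window: #7 on Apr 24, 1997 (6×25 = 150 days in).
Mar 20, 1998 is 480 days after the start; 480 ÷ 25 = 19 remainder 5. Last occurrence in the window: #20 on Mar 15, 1998.
Occurrences #7 through #20: 14 in total.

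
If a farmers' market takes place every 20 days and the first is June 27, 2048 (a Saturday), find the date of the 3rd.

August 6, 2048

The 3rd occurrence is 2 intervals after the first: 2 × 20 = 40 days after June 27, 2048.
June has 30 days — 3 days to the end of June leaves 37.
July has 31 days (6 left).
6 days into August → August 6, 2048.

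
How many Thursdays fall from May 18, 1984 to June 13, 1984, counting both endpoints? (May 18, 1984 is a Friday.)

May 18, 1984 is a Friday; the first Thursday on or after it is May 24, 1984 (6 days later).
From May 24, 1984 to June 13, 1984: 7 + 13 = 20 days (rest of May, June).
20 ÷ 7 = 2 full weeks with remainder 6, so 2 more Thursdays after the first → 3.

3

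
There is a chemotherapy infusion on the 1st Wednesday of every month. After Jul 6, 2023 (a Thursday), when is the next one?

Aug 2, 2023

Jul 2023 starts on a Saturday, so its 1st Wednesday is Jul 5, 2023 (4 days in).
That is not after Jul 6, 2023, so look at Aug 2023.
Aug 2023 starts on a Tuesday, so its 1st Wednesday is Aug 2, 2023 (1 day in).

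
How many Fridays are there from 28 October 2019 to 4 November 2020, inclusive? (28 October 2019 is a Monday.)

53

28 October 2019 is a Monday; the first Friday on or after it is 1 November 2019 (4 days later).
From 1 November 2019 to 4 November 2020: 60 + 309 = 369 days (rest of 2019, to 4 November 2020 in 2020).
369 ÷ 7 = 52 full weeks with remainder 5, so 52 more Fridays after the first → 53.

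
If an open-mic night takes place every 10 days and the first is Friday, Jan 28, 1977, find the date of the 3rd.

The 3rd occurrence is 2 intervals after the first: 2 × 10 = 20 days after Jan 28, 1977.
Jan has 31 days — 3 days to the end of Jan leaves 17.
17 days into Feb → Feb 17, 1977.

Feb 17, 1977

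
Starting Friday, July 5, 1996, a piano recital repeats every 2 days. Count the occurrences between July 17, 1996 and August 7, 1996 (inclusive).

Occurrences land 2·i days after July 5, 1996 for i = 0, 1, 2, …
July 17, 1996 is 12 days after the start; 12 ÷ 2 = 6 remainder 0. First occurrence in the window: #7 on July 17, 1996 (6×2 = 12 days in).
August 7, 1996 is 33 days after the start; 33 ÷ 2 = 16 remainder 1. Last occurrence in the window: #17 on August 6, 1996.
Occurrences #7 through #17: 11 in total.

11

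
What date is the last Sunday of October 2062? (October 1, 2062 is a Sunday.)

October 2062 begins on a Sunday, so the first Sunday is October 1.
October 2062 has 31 days. Adding weeks: 1, 8, 15, 22, 29 — the last one ≤ 31 is the 29th.

2062-10-29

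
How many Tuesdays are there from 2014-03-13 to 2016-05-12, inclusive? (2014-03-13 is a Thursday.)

113

2014-03-13 is a Thursday; the first Tuesday on or after it is 2014-03-18 (5 days later).
From 2014-03-18 to 2016-05-12: 288 + 365 + 133 = 786 days (rest of 2014, 2015, to 2016-05-12 in 2016).
786 ÷ 7 = 112 full weeks with remainder 2, so 112 more Tuesdays after the first → 113.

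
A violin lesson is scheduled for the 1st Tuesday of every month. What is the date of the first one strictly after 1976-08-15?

1976-09-07

August 1976 starts on a Sunday, so its 1st Tuesday is 1976-08-03 (2 days in).
That is not after 1976-08-15, so look at September 1976.
September 1976 starts on a Wednesday, so its 1st Tuesday is 1976-09-07 (6 days in).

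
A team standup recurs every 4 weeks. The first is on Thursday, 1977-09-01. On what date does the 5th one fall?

1977-12-22

The 5th occurrence is 4 intervals after the first: 4 × 28 = 112 days after 1977-09-01.
September has 30 days — 29 days to the end of September leaves 83.
October has 31 days (52 left).
November has 30 days (22 left).
22 days into December → 1977-12-22.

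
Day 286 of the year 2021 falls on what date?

Oct 13, 2021

Jan has 31 days (286 − 31 = 255 remain).
Feb has 28 days (255 − 28 = 227 remain).
Mar has 31 days (227 − 31 = 196 remain).
Apr has 30 days (196 − 30 = 166 remain).
May has 31 days (166 − 31 = 135 remain).
Jun has 30 days (135 − 30 = 105 remain).
Jul has 31 days (105 − 31 = 74 remain).
Aug has 31 days (74 − 31 = 43 remain).
Sep has 30 days (43 − 30 = 13 remain).
13 into Oct → Oct 13.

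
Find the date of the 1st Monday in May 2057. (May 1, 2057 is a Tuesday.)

May 2057 begins on a Tuesday, so the first Monday is May 7 (6 days later).

May 7, 2057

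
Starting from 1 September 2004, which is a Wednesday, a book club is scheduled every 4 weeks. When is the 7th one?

The 7th occurrence is 6 intervals after the first: 6 × 28 = 168 days after 1 September 2004.
September has 30 days — 29 days to the end of September leaves 139.
October has 31 days (108 left).
November has 30 days (78 left).
December has 31 days (47 left).
January has 31 days (16 left).
16 days into February → 16 February 2005.

16 February 2005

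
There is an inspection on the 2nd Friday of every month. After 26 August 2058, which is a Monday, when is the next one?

13 September 2058

August 2058 starts on a Thursday; its first Friday is the 2nd, so the 2nd Friday is the 9th — 9 August 2058.
That is not after 26 August 2058, so look at September 2058.
September 2058 starts on a Sunday; its first Friday is the 6th, so the 2nd Friday is the 13th — 13 September 2058.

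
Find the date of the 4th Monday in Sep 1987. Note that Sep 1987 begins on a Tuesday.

Sep 28, 1987

Sep 1987 begins on a Tuesday, so the first Monday is Sep 7 (6 days later).
The 4th Monday is 3 weeks later: 7 + 21 = 28.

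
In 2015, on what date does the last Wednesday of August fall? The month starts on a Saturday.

2015-08-26

August 2015 begins on a Saturday, so the first Wednesday is August 5 (4 days later).
August 2015 has 31 days. Adding weeks: 5, 12, 19, 26 — the last one ≤ 31 is the 26th.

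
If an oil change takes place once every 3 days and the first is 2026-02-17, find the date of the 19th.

The 19th occurrence is 18 intervals after the first: 18 × 3 = 54 days after 2026-02-17.
February has 28 days — 11 days to the end of February leaves 43.
March has 31 days (12 left).
12 days into April → 2026-04-12.

2026-04-12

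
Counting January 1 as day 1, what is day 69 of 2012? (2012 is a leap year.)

January has 31 days (69 − 31 = 38 remain).
February has 29 days (38 − 29 = 9 remain).
9 into March → March 9.

2012-03-09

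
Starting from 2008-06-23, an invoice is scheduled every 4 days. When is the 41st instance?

2008-11-30

The 41st occurrence is 40 intervals after the first: 40 × 4 = 160 days after 2008-06-23.
June has 30 days — 7 days to the end of June leaves 153.
July has 31 days (122 left).
August has 31 days (91 left).
September has 30 days (61 left).
October has 31 days (30 left).
30 days into November → 2008-11-30.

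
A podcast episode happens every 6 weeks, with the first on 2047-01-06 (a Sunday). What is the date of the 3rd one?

The 3rd occurrence is 2 intervals after the first: 2 × 42 = 84 days after 2047-01-06.
January has 31 days — 25 days to the end of January leaves 59.
February has 28 days (31 left).
31 days into March → 2047-03-31.

2047-03-31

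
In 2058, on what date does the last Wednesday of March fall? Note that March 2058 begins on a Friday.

March 27, 2058

March 2058 begins on a Friday, so the first Wednesday is March 6 (5 days later).
March 2058 has 31 days. Adding weeks: 6, 13, 20, 27 — the last one ≤ 31 is the 27th.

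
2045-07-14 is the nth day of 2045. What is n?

195

Days in months before July: 31 + 28 + 31 + 30 + 31 + 30 = 181.
Plus 14 days into July → day 195.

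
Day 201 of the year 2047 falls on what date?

Jul 20, 2047

Jan has 31 days (201 − 31 = 170 remain).
Feb has 28 days (170 − 28 = 142 remain).
Mar has 31 days (142 − 31 = 111 remain).
Apr has 30 days (111 − 30 = 81 remain).
May has 31 days (81 − 31 = 50 remain).
Jun has 30 days (50 − 30 = 20 remain).
20 into Jul → Jul 20.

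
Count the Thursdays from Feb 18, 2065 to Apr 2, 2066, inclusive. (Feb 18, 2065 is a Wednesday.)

Feb 18, 2065 is a Wednesday; the first Thursday on or after it is Feb 19, 2065 (1 day later).
From Feb 19, 2065 to Apr 2, 2066: 315 + 92 = 407 days (rest of 2065, to Apr 2, 2066 in 2066).
407 ÷ 7 = 58 full weeks with remainder 1, so 58 more Thursdays after the first → 59.

59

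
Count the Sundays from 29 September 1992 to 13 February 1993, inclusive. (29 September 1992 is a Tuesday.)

19

29 September 1992 is a Tuesday; the first Sunday on or after it is 4 October 1992 (5 days later).
From 4 October 1992 to 13 February 1993: 27 + 30 + 31 + 31 + 13 = 132 days (rest of October, November, December, January, February).
132 ÷ 7 = 18 full weeks with remainder 6, so 18 more Sundays after the first → 19.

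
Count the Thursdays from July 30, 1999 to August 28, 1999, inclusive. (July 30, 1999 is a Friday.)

4

July 30, 1999 is a Friday; the first Thursday on or after it is August 5, 1999 (6 days later).
From August 5, 1999 to August 28, 1999 is 28 − 5 = 23 days.
23 ÷ 7 = 3 full weeks with remainder 2, so 3 more Thursdays after the first → 4.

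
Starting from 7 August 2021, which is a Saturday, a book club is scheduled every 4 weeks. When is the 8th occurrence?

19 February 2022

The 8th occurrence is 7 intervals after the first: 7 × 28 = 196 days after 7 August 2021.
August has 31 days — 24 days to the end of August leaves 172.
September has 30 days (142 left).
October has 31 days (111 left).
November has 30 days (81 left).
December has 31 days (50 left).
January has 31 days (19 left).
19 days into February → 19 February 2022.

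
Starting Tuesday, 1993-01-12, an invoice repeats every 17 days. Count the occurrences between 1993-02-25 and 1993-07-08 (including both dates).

8

Occurrences land 17·i days after 1993-01-12 for i = 0, 1, 2, …
1993-02-25 is 44 days after the start; 44 ÷ 17 = 2 remainder 10; since the remainder is 10, round up to i = 3. First occurrence in the window: #4 on 1993-03-04 (3×17 = 51 days in).
1993-07-08 is 177 days after the start; 177 ÷ 17 = 10 remainder 7. Last occurrence in the window: #11 on 1993-07-01.
Occurrences #4 through #11: 8 in total.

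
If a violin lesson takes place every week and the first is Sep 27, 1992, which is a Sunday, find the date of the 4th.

The 4th occurrence is 3 intervals after the first: 3 × 7 = 21 days after Sep 27, 1992.
Sep has 30 days — 3 days to the end of Sep leaves 18.
18 days into Oct → Oct 18, 1992.

Oct 18, 1992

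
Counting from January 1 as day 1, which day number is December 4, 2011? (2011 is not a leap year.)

Days in months before December: 31 + 28 + 31 + 30 + 31 + 30 + 31 + 31 + 30 + 31 + 30 = 334.
Plus 4 days into December → day 338.

338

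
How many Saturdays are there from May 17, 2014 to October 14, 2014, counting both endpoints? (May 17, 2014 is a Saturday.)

May 17, 2014 is a Saturday; the first Saturday on or after it is May 17, 2014.
From May 17, 2014 to October 14, 2014: 14 + 30 + 31 + 31 + 30 + 14 = 150 days (rest of May, June, July, August, September, October).
150 ÷ 7 = 21 full weeks with remainder 3, so 21 more Saturdays after the first → 22.

22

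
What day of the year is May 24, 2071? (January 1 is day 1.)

144

Days in months before May: 31 + 28 + 31 + 30 = 120.
Plus 24 days into May → day 144.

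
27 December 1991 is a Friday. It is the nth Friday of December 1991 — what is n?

Day 27 falls in week ⌈27/7⌉ of the month.
Days 1–7 hold the 1st Friday, 8–14 the 2nd, 15–21 the 3rd, 22–28 the 4th, 29–31 the 5th.
27 is in the range for the 4th.

4th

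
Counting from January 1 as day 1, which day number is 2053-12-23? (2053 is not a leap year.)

357

Days in months before December: 31 + 28 + 31 + 30 + 31 + 30 + 31 + 31 + 30 + 31 + 30 = 334.
Plus 23 days into December → day 357.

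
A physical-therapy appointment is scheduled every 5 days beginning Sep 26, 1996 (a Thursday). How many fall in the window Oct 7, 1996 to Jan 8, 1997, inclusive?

Occurrences land 5·i days after Sep 26, 1996 for i = 0, 1, 2, …
Oct 7, 1996 is 11 days after the start; 11 ÷ 5 = 2 remainder 1; since the remainder is 1, round up to i = 3. First occurrence in the window: #4 on Oct 11, 1996 (3×5 = 15 days in).
Jan 8, 1997 is 104 days after the start; 104 ÷ 5 = 20 remainder 4. Last occurrence in the window: #21 on Jan 4, 1997.
Occurrences #4 through #21: 18 in total.

18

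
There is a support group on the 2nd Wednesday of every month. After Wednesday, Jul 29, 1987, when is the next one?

Jul 1987 starts on a Wednesday; its first Wednesday is the 1st, so the 2nd Wednesday is the 8th — Jul 8, 1987.
That is not after Jul 29, 1987, so look at Aug 1987.
Aug 1987 starts on a Saturday; its first Wednesday is the 5th, so the 2nd Wednesday is the 12th — Aug 12, 1987.

Aug 12, 1987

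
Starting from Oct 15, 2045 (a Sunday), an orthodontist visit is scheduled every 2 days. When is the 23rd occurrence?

Nov 28, 2045

The 23rd occurrence is 22 intervals after the first: 22 × 2 = 44 days after Oct 15, 2045.
Oct has 31 days — 16 days to the end of Oct leaves 28.
28 days into Nov → Nov 28, 2045.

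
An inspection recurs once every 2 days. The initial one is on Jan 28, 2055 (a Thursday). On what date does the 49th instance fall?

May 4, 2055

The 49th occurrence is 48 intervals after the first: 48 × 2 = 96 days after Jan 28, 2055.
Jan has 31 days — 3 days to the end of Jan leaves 93.
Feb has 28 days (65 left).
Mar has 31 days (34 left).
Apr has 30 days (4 left).
4 days into May → May 4, 2055.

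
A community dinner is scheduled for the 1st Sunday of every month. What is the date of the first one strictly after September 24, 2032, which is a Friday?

October 3, 2032

September 2032 starts on a Wednesday, so its 1st Sunday is September 5, 2032 (4 days in).
That is not after September 24, 2032, so look at October 2032.
October 2032 starts on a Friday, so its 1st Sunday is October 3, 2032 (2 days in).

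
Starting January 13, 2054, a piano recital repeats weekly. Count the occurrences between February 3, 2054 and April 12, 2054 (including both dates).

10

Occurrences land 7·i days after January 13, 2054 for i = 0, 1, 2, …
February 3, 2054 is 21 days after the start; 21 ÷ 7 = 3 remainder 0. First occurrence in the window: #4 on February 3, 2054 (3×7 = 21 days in).
April 12, 2054 is 89 days after the start; 89 ÷ 7 = 12 remainder 5. Last occurrence in the window: #13 on April 7, 2054.
Occurrences #4 through #13: 10 in total.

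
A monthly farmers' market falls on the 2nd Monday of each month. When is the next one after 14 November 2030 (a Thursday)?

November 2030 starts on a Friday; its first Monday is the 4th, so the 2nd Monday is the 11th — 11 November 2030.
That is not after 14 November 2030, so look at December 2030.
December 2030 starts on a Sunday; its first Monday is the 2nd, so the 2nd Monday is the 9th — 9 December 2030.

9 December 2030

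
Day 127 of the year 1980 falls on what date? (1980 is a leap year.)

1980-05-06

January has 31 days (127 − 31 = 96 remain).
February has 29 days (96 − 29 = 67 remain).
March has 31 days (67 − 31 = 36 remain).
April has 30 days (36 − 30 = 6 remain).
6 into May → May 6.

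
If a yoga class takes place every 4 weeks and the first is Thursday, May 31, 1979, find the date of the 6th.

The 6th occurrence is 5 intervals after the first: 5 × 28 = 140 days after May 31, 1979.
May has 31 days — 0 days to the end of May leaves 140.
June has 30 days (110 left).
July has 31 days (79 left).
August has 31 days (48 left).
September has 30 days (18 left).
18 days into October → October 18, 1979.

October 18, 1979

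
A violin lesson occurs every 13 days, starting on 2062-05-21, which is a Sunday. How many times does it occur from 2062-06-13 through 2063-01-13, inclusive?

Occurrences land 13·i days after 2062-05-21 for i = 0, 1, 2, …
2062-06-13 is 23 days after the start; 23 ÷ 13 = 1 remainder 10; since the remainder is 10, round up to i = 2. First occurrence in the window: #3 on 2062-06-16 (2×13 = 26 days in).
2063-01-13 is 237 days after the start; 237 ÷ 13 = 18 remainder 3. Last occurrence in the window: #19 on 2063-01-10.
Occurrences #3 through #19: 17 in total.

17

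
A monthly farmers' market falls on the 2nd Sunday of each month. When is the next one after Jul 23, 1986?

Aug 10, 1986

Jul 1986 starts on a Tuesday; its first Sunday is the 6th, so the 2nd Sunday is the 13th — Jul 13, 1986.
That is not after Jul 23, 1986, so look at Aug 1986.
Aug 1986 starts on a Friday; its first Sunday is the 3rd, so the 2nd Sunday is the 10th — Aug 10, 1986.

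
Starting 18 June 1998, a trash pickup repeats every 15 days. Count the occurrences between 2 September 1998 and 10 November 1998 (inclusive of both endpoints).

4

Occurrences land 15·i days after 18 June 1998 for i = 0, 1, 2, …
2 September 1998 is 76 days after the start; 76 ÷ 15 = 5 remainder 1; since the remainder is 1, round up to i = 6. First occurrence in the window: #7 on 16 September 1998 (6×15 = 90 days in).
10 November 1998 is 145 days after the start; 145 ÷ 15 = 9 remainder 10. Last occurrence in the window: #10 on 31 October 1998.
Occurrences #7 through #10: 4 in total.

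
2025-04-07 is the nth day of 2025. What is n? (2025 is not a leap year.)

97

Days in months before April: 31 + 28 + 31 = 90.
Plus 7 days into April → day 97.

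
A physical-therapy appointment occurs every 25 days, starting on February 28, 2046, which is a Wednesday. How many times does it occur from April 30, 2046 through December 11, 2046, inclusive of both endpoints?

Occurrences land 25·i days after February 28, 2046 for i = 0, 1, 2, …
April 30, 2046 is 61 days after the start; 61 ÷ 25 = 2 remainder 11; since the remainder is 11, round up to i = 3. First occurrence in the window: #4 on May 14, 2046 (3×25 = 75 days in).
December 11, 2046 is 286 days after the start; 286 ÷ 25 = 11 remainder 11. Last occurrence in the window: #12 on November 30, 2046.
Occurrences #4 through #12: 9 in total.

9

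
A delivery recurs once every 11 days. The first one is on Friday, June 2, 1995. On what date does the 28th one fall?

The 28th occurrence is 27 intervals after the first: 27 × 11 = 297 days after June 2, 1995.
June has 30 days — 28 days to the end of June leaves 269.
July has 31 days (238 left).
August has 31 days (207 left).
September has 30 days (177 left).
October has 31 days (146 left).
November has 30 days (116 left).
December has 31 days (85 left).
January has 31 days (54 left).
February has 29 days (25 left).
25 days into March → March 25, 1996.

March 25, 1996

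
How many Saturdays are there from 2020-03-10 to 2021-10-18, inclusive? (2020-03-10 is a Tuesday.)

2020-03-10 is a Tuesday; the first Saturday on or after it is 2020-03-14 (4 days later).
From 2020-03-14 to 2021-10-18: 292 + 291 = 583 days (rest of 2020, to 2021-10-18 in 2021).
583 ÷ 7 = 83 full weeks with remainder 2, so 83 more Saturdays after the first → 84.

84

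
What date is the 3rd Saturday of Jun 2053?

Jun 2053 begins on a Sunday, so the first Saturday is Jun 7 (6 days later).
The 3rd Saturday is 2 weeks later: 7 + 14 = 21.

Jun 21, 2053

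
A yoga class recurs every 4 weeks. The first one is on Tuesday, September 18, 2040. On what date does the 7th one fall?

March 5, 2041

The 7th occurrence is 6 intervals after the first: 6 × 28 = 168 days after September 18, 2040.
September has 30 days — 12 days to the end of September leaves 156.
October has 31 days (125 left).
November has 30 days (95 left).
December has 31 days (64 left).
January has 31 days (33 left).
February has 28 days (5 left).
5 days into March → March 5, 2041.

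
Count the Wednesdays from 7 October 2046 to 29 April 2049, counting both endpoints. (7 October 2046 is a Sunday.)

134

7 October 2046 is a Sunday; the first Wednesday on or after it is 10 October 2046 (3 days later).
From 10 October 2046 to 29 April 2049: 82 + 365 + 366 + 119 = 932 days (rest of 2046, 2047, 2048, to 29 April 2049 in 2049).
932 ÷ 7 = 133 full weeks with remainder 1, so 133 more Wednesdays after the first → 134.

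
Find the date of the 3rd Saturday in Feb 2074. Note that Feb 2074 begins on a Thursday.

Feb 17, 2074

Feb 2074 begins on a Thursday, so the first Saturday is Feb 3 (2 days later).
The 3rd Saturday is 2 weeks later: 3 + 14 = 17.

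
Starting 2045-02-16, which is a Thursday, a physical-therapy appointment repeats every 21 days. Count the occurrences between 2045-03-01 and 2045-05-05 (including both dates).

Occurrences land 21·i days after 2045-02-16 for i = 0, 1, 2, …
2045-03-01 is 13 days after the start; 13 ÷ 21 = 0 remainder 13; since the remainder is 13, round up to i = 1. First occurrence in the window: #2 on 2045-03-09 (1×21 = 21 days in).
2045-05-05 is 78 days after the start; 78 ÷ 21 = 3 remainder 15. Last occurrence in the window: #4 on 2045-04-20.
Occurrences #2 through #4: 3 in total.

3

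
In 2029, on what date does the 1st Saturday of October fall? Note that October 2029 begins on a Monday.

October 2029 begins on a Monday, so the first Saturday is October 6 (5 days later).

2029-10-06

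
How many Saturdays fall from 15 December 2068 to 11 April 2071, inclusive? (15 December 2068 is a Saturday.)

15 December 2068 is a Saturday; the first Saturday on or after it is 15 December 2068.
From 15 December 2068 to 11 April 2071: 16 + 365 + 365 + 101 = 847 days (rest of 2068, 2069, 2070, to 11 April 2071 in 2071).
847 ÷ 7 = 121 full weeks with remainder 0, so 121 more Saturdays after the first → 122.

122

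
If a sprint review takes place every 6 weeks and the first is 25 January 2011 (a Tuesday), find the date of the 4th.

The 4th occurrence is 3 intervals after the first: 3 × 42 = 126 days after 25 January 2011.
January has 31 days — 6 days to the end of January leaves 120.
February has 28 days (92 left).
March has 31 days (61 left).
April has 30 days (31 left).
31 days into May → 31 May 2011.

31 May 2011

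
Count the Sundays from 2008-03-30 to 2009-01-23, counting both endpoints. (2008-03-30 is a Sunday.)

43

2008-03-30 is a Sunday; the first Sunday on or after it is 2008-03-30.
From 2008-03-30 to 2009-01-23: 1 + 30 + 31 + 30 + 31 + 31 + 30 + 31 + 30 + 31 + 23 = 299 days (rest of March, April, May, June, July, August, September, October, November, December, January).
299 ÷ 7 = 42 full weeks with remainder 5, so 42 more Sundays after the first → 43.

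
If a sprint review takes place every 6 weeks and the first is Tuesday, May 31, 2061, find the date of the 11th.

Jul 25, 2062

The 11th occurrence is 10 intervals after the first: 10 × 42 = 420 days after May 31, 2061.
May has 31 days — 0 days to the end of May leaves 420.
From end of May to end of 2061 is 214 days (206 left).
Jan has 31 days (175 left).
Feb has 28 days (147 left).
Mar has 31 days (116 left).
Apr has 30 days (86 left).
May has 31 days (55 left).
Jun has 30 days (25 left).
25 days into Jul → Jul 25, 2062.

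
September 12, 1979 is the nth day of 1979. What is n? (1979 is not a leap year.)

Days in months before September: 31 + 28 + 31 + 30 + 31 + 30 + 31 + 31 = 243.
Plus 12 days into September → day 255.

255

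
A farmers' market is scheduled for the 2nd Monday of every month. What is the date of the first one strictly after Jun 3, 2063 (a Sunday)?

Jun 2063 starts on a Friday; its first Monday is the 4th, so the 2nd Monday is the 11th — Jun 11, 2063.
Jun 11, 2063 is after Jun 3, 2063, so that is the next one.

Jun 11, 2063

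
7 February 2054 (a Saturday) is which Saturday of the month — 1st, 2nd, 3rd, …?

Day 7 falls in week ⌈7/7⌉ of the month.
Days 1–7 hold the 1st Saturday, 8–14 the 2nd, 15–21 the 3rd, 22–28 the 4th, 29–31 the 5th.
7 is in the range for the 1st.

1st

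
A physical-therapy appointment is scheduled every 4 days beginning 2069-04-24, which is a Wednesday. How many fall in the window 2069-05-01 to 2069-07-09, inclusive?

18

Occurrences land 4·i days after 2069-04-24 for i = 0, 1, 2, …
2069-05-01 is 7 days after the start; 7 ÷ 4 = 1 remainder 3; since the remainder is 3, round up to i = 2. First occurrence in the window: #3 on 2069-05-02 (2×4 = 8 days in).
2069-07-09 is 76 days after the start; 76 ÷ 4 = 19 remainder 0. Last occurrence in the window: #20 on 2069-07-09.
Occurrences #3 through #20: 18 in total.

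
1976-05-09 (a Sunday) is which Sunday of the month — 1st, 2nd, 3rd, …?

Day 9 falls in week ⌈9/7⌉ of the month.
Days 1–7 hold the 1st Sunday, 8–14 the 2nd, 15–21 the 3rd, 22–28 the 4th, 29–31 the 5th.
9 is in the range for the 2nd.

2nd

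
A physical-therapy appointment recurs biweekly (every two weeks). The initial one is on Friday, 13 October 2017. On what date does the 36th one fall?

The 36th occurrence is 35 intervals after the first: 35 × 14 = 490 days after 13 October 2017.
October has 31 days — 18 days to the end of October leaves 472.
From end of October to end of 2017 is 61 days (411 left).
2018 has 365 days (46 left).
January has 31 days (15 left).
15 days into February → 15 February 2019.

15 February 2019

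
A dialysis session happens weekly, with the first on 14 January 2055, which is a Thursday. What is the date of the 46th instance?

25 November 2055

The 46th occurrence is 45 intervals after the first: 45 × 7 = 315 days after 14 January 2055.
January has 31 days — 17 days to the end of January leaves 298.
February has 28 days (270 left).
March has 31 days (239 left).
April has 30 days (209 left).
May has 31 days (178 left).
June has 30 days (148 left).
July has 31 days (117 left).
August has 31 days (86 left).
September has 30 days (56 left).
October has 31 days (25 left).
25 days into November → 25 November 2055.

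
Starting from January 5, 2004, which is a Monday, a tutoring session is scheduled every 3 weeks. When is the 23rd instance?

The 23rd occurrence is 22 intervals after the first: 22 × 21 = 462 days after January 5, 2004.
January has 31 days — 26 days to the end of January leaves 436.
From end of January to end of 2004 is 335 days (101 left).
January has 31 days (70 left).
February has 28 days (42 left).
March has 31 days (11 left).
11 days into April → April 11, 2005.

April 11, 2005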